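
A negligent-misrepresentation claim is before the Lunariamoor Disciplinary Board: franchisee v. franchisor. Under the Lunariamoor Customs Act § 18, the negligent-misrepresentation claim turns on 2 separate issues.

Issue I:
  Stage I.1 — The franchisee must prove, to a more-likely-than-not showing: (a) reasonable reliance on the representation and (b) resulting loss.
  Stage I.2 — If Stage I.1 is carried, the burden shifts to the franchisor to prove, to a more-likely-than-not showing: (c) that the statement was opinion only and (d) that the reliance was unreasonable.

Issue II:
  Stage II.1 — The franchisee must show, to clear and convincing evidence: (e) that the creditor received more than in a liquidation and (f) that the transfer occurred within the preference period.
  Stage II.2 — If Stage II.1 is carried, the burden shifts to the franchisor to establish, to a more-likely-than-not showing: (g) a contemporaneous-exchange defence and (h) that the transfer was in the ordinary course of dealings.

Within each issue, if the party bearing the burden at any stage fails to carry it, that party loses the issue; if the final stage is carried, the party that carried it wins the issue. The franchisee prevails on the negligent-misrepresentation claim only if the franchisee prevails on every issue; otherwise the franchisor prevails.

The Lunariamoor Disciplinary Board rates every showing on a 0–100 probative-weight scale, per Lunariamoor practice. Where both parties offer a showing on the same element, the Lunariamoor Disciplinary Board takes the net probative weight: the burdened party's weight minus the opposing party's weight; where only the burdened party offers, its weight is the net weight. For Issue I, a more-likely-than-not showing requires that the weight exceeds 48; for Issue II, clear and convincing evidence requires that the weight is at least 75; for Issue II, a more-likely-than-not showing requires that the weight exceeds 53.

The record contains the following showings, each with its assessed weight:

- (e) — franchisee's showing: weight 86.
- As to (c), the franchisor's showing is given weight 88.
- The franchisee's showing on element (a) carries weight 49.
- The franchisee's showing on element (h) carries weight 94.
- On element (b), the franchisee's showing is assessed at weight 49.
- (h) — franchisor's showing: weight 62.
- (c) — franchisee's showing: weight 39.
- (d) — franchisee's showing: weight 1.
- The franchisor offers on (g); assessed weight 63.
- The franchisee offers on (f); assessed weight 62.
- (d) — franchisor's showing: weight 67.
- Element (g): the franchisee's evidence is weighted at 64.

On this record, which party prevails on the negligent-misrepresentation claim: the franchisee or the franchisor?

— Issue I —
At Stage I.1 the franchisee must meet a more-likely-than-not showing (weight exceeds 48): on (a) the weight is 49, > 48, so (a) meets the standard; on (b) the weight is 49, which does exceed 48, so (b) meets the standard.
  All elements met. The burden passes to the franchisor.
At Stage I.2 the franchisor must meet a more-likely-than-not showing (weight exceeds 48): on (c) the weight is 88 less the opposing 39 gives net 49, which does exceed 48, so (c) meets the standard; on (d) the weight is 67 less the opposing 1 gives net 66, which does exceed 48, so (d) meets the standard.
  The franchisor carries the last stage.
All stages carried — the franchisor prevails on this issue.
— Issue II —
Stage II.1 (franchisee, clear and convincing evidence, weight is at least 75): (e) 86 ≥ 75 — meets; (f) 62 < 75 — fails.
  Stage II.1 not carried; the franchisee fails its burden.
So the franchisor prevails on this issue.
Per-issue: Issue I → franchisor; Issue II → franchisor. The franchisee must prevail on every issue; overall, the franchisor prevails.

franchisor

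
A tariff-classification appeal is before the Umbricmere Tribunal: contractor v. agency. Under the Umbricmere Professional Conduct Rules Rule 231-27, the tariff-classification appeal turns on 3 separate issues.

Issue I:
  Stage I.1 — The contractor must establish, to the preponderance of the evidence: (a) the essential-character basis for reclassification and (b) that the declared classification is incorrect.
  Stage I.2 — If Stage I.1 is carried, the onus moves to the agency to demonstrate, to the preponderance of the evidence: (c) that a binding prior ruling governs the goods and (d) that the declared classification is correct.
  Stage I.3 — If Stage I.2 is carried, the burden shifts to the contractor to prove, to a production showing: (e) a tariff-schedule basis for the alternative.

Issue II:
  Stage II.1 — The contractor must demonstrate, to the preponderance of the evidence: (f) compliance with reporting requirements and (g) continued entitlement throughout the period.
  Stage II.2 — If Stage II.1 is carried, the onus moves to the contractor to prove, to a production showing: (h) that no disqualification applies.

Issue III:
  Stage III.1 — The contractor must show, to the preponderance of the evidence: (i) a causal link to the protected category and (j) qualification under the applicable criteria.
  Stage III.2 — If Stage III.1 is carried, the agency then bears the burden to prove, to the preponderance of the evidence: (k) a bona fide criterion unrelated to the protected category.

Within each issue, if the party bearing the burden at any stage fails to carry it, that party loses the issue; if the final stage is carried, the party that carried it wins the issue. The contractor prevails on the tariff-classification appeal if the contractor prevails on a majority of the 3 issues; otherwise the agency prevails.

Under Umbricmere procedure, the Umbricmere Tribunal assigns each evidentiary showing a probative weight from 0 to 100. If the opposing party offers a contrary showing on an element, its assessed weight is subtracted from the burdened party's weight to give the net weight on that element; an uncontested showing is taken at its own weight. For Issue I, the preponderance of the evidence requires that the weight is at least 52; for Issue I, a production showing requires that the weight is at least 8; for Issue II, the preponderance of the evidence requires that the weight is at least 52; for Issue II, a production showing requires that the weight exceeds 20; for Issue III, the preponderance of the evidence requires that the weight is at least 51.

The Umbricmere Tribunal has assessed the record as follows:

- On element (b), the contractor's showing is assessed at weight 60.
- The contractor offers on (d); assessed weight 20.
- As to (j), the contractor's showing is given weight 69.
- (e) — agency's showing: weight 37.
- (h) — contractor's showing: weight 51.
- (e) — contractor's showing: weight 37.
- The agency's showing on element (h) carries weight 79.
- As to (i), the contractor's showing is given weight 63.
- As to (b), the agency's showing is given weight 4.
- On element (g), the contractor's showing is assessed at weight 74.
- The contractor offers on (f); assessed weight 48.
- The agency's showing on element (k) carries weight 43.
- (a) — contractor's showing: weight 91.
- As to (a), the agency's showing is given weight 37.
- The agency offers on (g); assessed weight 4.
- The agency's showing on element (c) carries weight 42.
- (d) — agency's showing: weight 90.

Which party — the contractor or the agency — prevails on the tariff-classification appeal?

contractor

— Issue I —
Stage I.1 — burden on contractor; standard: the preponderance of the evidence (weight is at least 52).
    (a): 91 − 37 = 54 ≥ 52 [met]
    (b): 60 − 4 = 56 ≥ 52 [met]
  All elements met. The burden passes to the agency.
Stage I.2 — burden on agency; standard: the preponderance of the evidence (weight is at least 52).
    (c): 42 < 52 [not met]
    (d): 90 − 20 = 70 ≥ 52 [met]
  The agency does not carry Stage I.2.
The analysis ends at Stage I.2; the contractor prevails on this issue.
— Issue II —
Stage II.1 — burden on contractor; standard: the preponderance of the evidence (weight is at least 52).
    (f): 48 < 52 [not met]
    (g): 74 − 4 = 70 ≥ 52 [met]
  Stage II.1 not carried; the contractor fails its burden.
So the agency prevails on this issue.
— Issue III —
Stage III.1 (contractor, the preponderance of the evidence, weight is at least 51): (i) 63 ≥ 51 — meets; (j) 69 ≥ 51 — meets.
  Stage III.1 is satisfied; the onus moves to the agency.
Stage III.2 (agency, the preponderance of the evidence, weight is at least 51): (k) 43 < 51 — fails.
  The agency does not carry Stage III.2.
The analysis ends at Stage III.2; the contractor prevails on this issue.
Per-issue: Issue I → contractor; Issue II → agency; Issue III → contractor. The contractor must prevail on a majority of issues; overall, the contractor prevails.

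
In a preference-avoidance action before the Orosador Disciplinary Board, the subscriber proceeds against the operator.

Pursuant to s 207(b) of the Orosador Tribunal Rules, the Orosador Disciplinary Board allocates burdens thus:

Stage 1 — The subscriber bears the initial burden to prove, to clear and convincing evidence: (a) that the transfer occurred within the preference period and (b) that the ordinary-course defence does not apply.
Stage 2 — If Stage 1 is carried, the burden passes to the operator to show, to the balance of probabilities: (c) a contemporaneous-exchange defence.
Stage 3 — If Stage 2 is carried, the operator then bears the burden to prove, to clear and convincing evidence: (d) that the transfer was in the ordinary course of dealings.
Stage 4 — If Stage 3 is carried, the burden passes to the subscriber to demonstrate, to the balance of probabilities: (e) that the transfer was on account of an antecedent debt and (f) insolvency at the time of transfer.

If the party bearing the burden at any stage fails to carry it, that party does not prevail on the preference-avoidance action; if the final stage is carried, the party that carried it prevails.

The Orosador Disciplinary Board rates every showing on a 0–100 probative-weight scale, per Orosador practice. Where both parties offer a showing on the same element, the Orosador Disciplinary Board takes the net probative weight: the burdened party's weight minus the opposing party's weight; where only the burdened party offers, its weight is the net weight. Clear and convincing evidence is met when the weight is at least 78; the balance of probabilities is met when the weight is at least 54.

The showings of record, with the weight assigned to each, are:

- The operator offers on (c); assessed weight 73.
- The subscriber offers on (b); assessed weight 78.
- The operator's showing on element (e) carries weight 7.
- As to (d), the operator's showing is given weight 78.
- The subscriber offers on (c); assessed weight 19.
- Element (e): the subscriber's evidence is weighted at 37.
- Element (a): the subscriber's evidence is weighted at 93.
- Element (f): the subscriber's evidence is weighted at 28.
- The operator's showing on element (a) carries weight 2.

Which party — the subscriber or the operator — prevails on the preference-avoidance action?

operator

Stage 1 (subscriber, clear and convincing evidence, weight is at least 78): (a) net 93−2=91 ≥ 78 — meets; (b) 78 ≥ 78 — meets.
  Stage 1 carried; the burden shifts to the operator.
Stage 2 (operator, the balance of probabilities, weight is at least 54): (c) net 73−19=54 ≥ 54 — meets.
  Stage 2 carried; the burden remains with the operator.
Stage 3 (operator, clear and convincing evidence, weight is at least 78): (d) 78 ≥ 78 — meets.
  Stage 3 carried; the burden shifts to the subscriber.
Stage 4 (subscriber, the balance of probabilities, weight is at least 54): (e) net 37−7=30 < 54 — fails; (f) 28 < 54 — fails.
  The subscriber does not carry Stage 4.
So the operator prevails.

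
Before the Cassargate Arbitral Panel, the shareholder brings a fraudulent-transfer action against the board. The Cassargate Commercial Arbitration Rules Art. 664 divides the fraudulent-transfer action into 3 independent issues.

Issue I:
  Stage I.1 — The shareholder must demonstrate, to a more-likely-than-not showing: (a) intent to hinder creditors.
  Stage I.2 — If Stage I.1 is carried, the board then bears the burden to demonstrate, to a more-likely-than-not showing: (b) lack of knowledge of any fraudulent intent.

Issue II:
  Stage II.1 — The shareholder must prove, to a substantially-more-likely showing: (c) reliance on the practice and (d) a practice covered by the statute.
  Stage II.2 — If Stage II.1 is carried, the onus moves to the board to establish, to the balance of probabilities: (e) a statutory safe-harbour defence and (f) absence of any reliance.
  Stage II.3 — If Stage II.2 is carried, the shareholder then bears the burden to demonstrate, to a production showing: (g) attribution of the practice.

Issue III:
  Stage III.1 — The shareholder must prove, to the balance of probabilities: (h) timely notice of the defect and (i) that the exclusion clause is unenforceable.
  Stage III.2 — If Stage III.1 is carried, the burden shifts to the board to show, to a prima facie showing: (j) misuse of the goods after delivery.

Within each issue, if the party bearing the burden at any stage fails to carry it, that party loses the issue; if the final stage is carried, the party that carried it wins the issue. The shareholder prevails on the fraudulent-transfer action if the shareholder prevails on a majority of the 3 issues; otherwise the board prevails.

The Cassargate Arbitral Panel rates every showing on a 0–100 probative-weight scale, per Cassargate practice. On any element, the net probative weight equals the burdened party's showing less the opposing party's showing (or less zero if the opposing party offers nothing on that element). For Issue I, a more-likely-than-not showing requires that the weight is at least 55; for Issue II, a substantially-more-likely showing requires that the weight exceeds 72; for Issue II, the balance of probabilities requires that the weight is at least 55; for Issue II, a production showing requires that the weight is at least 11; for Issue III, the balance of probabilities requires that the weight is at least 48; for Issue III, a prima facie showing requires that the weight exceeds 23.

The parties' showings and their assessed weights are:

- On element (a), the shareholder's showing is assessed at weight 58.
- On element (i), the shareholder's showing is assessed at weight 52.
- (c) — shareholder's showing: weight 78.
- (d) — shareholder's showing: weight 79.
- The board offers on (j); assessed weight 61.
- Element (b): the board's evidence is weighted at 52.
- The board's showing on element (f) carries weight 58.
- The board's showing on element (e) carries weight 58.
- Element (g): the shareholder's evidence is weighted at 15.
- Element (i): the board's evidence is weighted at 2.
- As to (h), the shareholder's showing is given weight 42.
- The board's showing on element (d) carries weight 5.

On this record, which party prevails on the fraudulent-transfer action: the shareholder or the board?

— Issue I —
Stage I.1 — burden on shareholder; standard: a more-likely-than-not showing (weight is at least 55).
    (a): 58 ≥ 55 [met]
  The shareholder carries Stage I.1; the board now bears the burden.
Stage I.2 — burden on board; standard: a more-likely-than-not showing (weight is at least 55).
    (b): 52 < 55 [not met]
  Stage I.2 not carried; the board fails its burden.
The shareholder prevails on this issue.
— Issue II —
At Stage II.1 the shareholder must meet a substantially-more-likely showing (weight exceeds 72): on (c) the weight is 78, which does exceed 72, so (c) meets the standard; on (d) the weight is 79 less the opposing 5 gives net 74, which does exceed 72, so (d) meets the standard.
  The shareholder carries Stage II.1; the board now bears the burden.
At Stage II.2 the board must meet the balance of probabilities (weight is at least 55): on (e) the weight is 58, ≥ 55, so (e) meets the standard; on (f) the weight is 58, ≥ 55, so (f) meets the standard.
  The board carries Stage II.2; the shareholder now bears the burden.
At Stage II.3 the shareholder must meet a production showing (weight is at least 11): on (g) the weight is 15, ≥ 11, so (g) meets the standard.
  Stage II.3 carried; the final stage is satisfied.
All stages carried — the shareholder prevails on this issue.
— Issue III —
Stage III.1 — burden on shareholder; standard: the balance of probabilities (weight is at least 48).
    (h): 42 < 48 [not met]
    (i): 52 − 2 = 50 ≥ 48 [met]
  Stage III.1 not carried; the shareholder fails its burden.
The analysis ends at Stage III.1; the board prevails on this issue.
Per-issue: Issue I → shareholder; Issue II → shareholder; Issue III → board. The shareholder must prevail on a majority of issues; overall, the shareholder prevails.

shareholder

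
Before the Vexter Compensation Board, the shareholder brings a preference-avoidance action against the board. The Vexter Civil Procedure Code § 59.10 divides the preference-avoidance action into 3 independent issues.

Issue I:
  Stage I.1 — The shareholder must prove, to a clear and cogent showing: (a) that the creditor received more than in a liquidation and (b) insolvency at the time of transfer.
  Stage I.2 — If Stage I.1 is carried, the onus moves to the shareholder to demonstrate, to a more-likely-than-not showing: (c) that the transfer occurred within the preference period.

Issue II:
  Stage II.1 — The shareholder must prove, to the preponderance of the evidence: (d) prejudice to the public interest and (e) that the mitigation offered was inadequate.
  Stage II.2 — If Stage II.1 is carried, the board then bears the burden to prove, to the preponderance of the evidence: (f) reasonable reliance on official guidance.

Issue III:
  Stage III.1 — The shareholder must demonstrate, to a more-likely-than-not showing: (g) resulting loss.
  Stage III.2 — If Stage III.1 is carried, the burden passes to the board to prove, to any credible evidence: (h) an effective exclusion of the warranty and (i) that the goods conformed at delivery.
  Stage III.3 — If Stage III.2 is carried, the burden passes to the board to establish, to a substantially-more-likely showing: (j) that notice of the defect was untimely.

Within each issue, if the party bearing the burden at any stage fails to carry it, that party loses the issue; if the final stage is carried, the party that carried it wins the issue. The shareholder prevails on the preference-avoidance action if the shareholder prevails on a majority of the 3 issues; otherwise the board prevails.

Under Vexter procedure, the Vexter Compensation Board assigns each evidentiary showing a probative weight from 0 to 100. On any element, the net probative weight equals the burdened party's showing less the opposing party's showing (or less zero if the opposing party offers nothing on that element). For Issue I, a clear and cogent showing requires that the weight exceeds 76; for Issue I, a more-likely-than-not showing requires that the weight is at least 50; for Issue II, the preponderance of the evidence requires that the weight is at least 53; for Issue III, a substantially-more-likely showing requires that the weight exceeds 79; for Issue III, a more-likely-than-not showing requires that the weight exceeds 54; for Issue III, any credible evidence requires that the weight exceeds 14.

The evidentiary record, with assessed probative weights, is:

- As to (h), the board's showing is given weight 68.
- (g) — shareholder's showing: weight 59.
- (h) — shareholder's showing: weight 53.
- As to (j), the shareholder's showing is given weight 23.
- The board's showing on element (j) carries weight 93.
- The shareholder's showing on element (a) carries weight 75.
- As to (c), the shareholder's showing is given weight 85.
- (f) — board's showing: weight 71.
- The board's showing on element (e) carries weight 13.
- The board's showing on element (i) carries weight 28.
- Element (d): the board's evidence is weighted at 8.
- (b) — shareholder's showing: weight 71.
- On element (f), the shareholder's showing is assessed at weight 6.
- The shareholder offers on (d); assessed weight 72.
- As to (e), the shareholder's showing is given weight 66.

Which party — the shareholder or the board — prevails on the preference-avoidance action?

— Issue I —
Stage I.1 (shareholder, a clear and cogent showing, weight exceeds 76): (a) 75 ≤ 76 — fails; (b) 71 ≤ 76 — fails.
  The shareholder does not carry Stage I.1.
So the board prevails on this issue.
— Issue II —
Stage II.1 (shareholder, the preponderance of the evidence, weight is at least 53): (d) net 72−8=64 ≥ 53 — meets; (e) net 66−13=53 ≥ 53 — meets.
  The shareholder carries Stage II.1; the board now bears the burden.
Stage II.2 (board, the preponderance of the evidence, weight is at least 53): (f) net 71−6=65 ≥ 53 — meets.
  The board carries the last stage.
Every stage carried; the board prevails on this issue.
— Issue III —
At Stage III.1 the shareholder must meet a more-likely-than-not showing (weight exceeds 54): on (g) the weight is 59, which does exceed 54, so (g) meets the standard.
  The shareholder carries Stage III.1; the board now bears the burden.
At Stage III.2 the board must meet any credible evidence (weight exceeds 14): on (h) the weight is 68 less the opposing 53 gives net 15, > 14, so (h) meets the standard; on (i) the weight is 28, which does exceed 14, so (i) meets the standard.
  All elements met. The board retains the burden for Stage III.3.
At Stage III.3 the board must meet a substantially-more-likely showing (weight exceeds 79): on (j) the weight is 93 less the opposing 23 gives net 70, which does not exceed 79, so (j) does not meet the standard.
  Stage III.3 not carried; the board fails its burden.
So the shareholder prevails on this issue.
Per-issue: Issue I → board; Issue II → board; Issue III → shareholder. The shareholder must prevail on a majority of issues; overall, the board prevails.

board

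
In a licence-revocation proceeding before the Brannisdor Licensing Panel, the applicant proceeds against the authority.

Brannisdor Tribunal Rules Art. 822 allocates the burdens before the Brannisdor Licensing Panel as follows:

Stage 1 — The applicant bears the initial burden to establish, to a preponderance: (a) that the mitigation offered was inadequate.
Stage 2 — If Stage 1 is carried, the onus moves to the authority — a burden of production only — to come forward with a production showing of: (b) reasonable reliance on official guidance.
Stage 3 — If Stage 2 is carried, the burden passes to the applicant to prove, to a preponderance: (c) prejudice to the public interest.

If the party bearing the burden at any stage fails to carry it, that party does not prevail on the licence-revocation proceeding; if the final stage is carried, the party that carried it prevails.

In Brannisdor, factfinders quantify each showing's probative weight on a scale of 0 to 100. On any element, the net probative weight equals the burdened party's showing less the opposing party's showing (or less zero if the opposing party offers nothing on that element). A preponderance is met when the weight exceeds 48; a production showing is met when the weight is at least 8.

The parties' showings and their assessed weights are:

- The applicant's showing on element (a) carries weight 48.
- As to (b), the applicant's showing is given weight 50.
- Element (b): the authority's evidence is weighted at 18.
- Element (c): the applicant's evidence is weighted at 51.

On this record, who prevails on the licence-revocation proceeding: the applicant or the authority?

At Stage 1 the applicant must meet a preponderance (weight exceeds 48): on (a) the weight is 48, which does not exceed 48, so (a) does not meet the standard.
  Stage 1 not carried; the applicant fails its burden.
So the authority prevails.

authority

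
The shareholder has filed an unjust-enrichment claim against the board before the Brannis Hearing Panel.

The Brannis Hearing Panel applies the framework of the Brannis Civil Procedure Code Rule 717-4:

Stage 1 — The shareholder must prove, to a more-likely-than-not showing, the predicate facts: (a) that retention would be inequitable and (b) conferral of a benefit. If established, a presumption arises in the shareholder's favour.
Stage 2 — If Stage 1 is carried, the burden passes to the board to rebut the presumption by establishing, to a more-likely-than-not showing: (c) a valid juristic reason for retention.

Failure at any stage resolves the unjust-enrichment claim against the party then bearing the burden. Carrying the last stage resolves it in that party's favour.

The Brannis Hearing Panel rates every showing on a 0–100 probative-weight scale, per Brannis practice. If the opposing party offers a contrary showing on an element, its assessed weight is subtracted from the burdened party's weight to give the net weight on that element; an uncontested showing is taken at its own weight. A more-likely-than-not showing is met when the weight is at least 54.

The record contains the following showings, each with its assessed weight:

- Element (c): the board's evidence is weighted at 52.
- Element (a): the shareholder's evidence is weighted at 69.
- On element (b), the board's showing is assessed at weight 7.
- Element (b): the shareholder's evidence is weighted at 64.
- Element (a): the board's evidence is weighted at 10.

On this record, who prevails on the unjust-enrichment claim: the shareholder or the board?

At Stage 1 the shareholder must meet a more-likely-than-not showing (weight is at least 54): on (a) the weight is 69 less the opposing 10 gives net 59, which does reach 54, so (a) meets the standard; on (b) the weight is 64 less the opposing 7 gives net 57, ≥ 54, so (b) meets the standard.
  Stage 1 is satisfied; the onus moves to the board.
At Stage 2 the board must meet a more-likely-than-not showing (weight is at least 54): on (c) the weight is 52, which does not reach 54, so (c) does not meet the standard.
  Stage 2 not carried; the board fails its burden.
So the shareholder prevails.

shareholder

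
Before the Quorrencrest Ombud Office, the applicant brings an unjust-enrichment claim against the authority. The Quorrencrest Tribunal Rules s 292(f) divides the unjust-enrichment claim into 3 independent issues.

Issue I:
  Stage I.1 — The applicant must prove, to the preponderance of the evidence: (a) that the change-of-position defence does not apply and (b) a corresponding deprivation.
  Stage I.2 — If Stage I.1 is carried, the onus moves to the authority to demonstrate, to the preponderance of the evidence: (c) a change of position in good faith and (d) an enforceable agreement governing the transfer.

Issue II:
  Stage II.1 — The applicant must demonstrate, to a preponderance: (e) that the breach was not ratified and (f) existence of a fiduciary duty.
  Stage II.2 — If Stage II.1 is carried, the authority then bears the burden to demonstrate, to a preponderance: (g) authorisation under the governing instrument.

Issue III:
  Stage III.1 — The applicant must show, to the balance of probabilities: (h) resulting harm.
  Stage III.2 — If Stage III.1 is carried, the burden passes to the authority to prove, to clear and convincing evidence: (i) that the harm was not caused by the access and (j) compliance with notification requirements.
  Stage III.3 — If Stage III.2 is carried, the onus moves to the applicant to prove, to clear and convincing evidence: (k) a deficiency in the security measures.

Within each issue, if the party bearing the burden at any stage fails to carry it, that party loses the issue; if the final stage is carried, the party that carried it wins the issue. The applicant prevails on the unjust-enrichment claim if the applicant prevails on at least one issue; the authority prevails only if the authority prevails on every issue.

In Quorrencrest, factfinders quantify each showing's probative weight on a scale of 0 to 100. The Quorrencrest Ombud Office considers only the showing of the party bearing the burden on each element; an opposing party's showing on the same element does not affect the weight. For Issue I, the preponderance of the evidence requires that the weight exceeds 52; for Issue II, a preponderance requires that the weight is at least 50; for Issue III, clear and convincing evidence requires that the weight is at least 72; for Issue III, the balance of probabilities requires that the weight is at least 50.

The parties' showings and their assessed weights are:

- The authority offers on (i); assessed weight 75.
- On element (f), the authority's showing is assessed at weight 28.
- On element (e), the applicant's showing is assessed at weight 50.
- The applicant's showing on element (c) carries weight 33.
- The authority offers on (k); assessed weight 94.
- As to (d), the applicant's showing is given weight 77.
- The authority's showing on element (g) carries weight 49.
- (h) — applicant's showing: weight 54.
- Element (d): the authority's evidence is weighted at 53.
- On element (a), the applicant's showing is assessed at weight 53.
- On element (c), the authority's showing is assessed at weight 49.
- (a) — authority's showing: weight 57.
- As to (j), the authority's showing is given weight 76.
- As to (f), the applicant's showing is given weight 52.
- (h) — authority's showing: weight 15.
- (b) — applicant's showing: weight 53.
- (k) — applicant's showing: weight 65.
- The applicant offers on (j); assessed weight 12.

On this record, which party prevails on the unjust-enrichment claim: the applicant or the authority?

applicant

— Issue I —
At Stage I.1 the applicant must meet the preponderance of the evidence (weight exceeds 52): on (a) the weight is 53 (the authority's 57 is given no effect), which does exceed 52, so (a) meets the standard; on (b) the weight is 53, which does exceed 52, so (b) meets the standard.
  Stage I.1 is satisfied; the onus moves to the authority.
At Stage I.2 the authority must meet the preponderance of the evidence (weight exceeds 52): on (c) the weight is 49 (the applicant's 33 is given no effect), which does not exceed 52, so (c) does not meet the standard; on (d) the weight is 53 (the applicant's 77 is given no effect), > 52, so (d) meets the standard.
  Stage I.2 not carried; the authority fails its burden.
So the applicant prevails on this issue.
— Issue II —
Stage II.1 (applicant, a preponderance, weight is at least 50): (e) 50 ≥ 50 — meets; (f) 52 (authority's 28 disregarded) ≥ 50 — meets.
  Stage II.1 carried; the burden shifts to the authority.
Stage II.2 (authority, a preponderance, weight is at least 50): (g) 49 < 50 — fails.
  Not every element is met, so the authority fails to carry Stage II.2.
The applicant prevails on this issue.
— Issue III —
Stage III.1 (applicant, the balance of probabilities, weight is at least 50): (h) 54 (authority's 15 disregarded) ≥ 50 — meets.
  Stage III.1 is satisfied; the onus moves to the authority.
Stage III.2 (authority, clear and convincing evidence, weight is at least 72): (i) 75 ≥ 72 — meets; (j) 76 (applicant's 12 disregarded) ≥ 72 — meets.
  Stage III.2 is satisfied; the onus moves to the applicant.
Stage III.3 (applicant, clear and convincing evidence, weight is at least 72): (k) 65 (authority's 94 disregarded) < 72 — fails.
  Stage III.3 not carried; the applicant fails its burden.
The authority prevails on this issue.
Per-issue: Issue I → applicant; Issue II → applicant; Issue III → authority. The applicant must prevail on at least one issue; overall, the applicant prevails.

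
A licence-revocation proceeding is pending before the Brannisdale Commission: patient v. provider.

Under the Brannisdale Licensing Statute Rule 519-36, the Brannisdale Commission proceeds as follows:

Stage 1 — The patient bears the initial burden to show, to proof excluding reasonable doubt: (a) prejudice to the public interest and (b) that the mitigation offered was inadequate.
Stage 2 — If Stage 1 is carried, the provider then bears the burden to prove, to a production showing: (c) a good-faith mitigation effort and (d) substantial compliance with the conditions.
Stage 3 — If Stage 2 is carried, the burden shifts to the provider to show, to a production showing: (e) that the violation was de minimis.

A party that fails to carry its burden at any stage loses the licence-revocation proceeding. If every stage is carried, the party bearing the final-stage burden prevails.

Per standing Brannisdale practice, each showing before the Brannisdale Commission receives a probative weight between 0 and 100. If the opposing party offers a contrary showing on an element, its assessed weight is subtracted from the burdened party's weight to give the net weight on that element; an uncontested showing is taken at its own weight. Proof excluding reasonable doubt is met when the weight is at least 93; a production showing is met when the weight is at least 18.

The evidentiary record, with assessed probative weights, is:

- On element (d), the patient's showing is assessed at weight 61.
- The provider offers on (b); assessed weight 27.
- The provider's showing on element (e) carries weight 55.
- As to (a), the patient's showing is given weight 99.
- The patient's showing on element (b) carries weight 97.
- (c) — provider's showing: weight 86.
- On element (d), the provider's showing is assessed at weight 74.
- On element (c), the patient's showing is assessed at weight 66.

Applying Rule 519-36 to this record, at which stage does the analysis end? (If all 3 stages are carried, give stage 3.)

stage 1

At Stage 1 the patient must meet proof excluding reasonable doubt (weight is at least 93): on (a) the weight is 99, which does reach 93, so (a) meets the standard; on (b) the weight is 97 less the opposing 27 gives net 70, < 93, so (b) does not meet the standard.
  Not every element is met, so the patient fails to carry Stage 1.
The analysis ends at Stage 1; the provider prevails.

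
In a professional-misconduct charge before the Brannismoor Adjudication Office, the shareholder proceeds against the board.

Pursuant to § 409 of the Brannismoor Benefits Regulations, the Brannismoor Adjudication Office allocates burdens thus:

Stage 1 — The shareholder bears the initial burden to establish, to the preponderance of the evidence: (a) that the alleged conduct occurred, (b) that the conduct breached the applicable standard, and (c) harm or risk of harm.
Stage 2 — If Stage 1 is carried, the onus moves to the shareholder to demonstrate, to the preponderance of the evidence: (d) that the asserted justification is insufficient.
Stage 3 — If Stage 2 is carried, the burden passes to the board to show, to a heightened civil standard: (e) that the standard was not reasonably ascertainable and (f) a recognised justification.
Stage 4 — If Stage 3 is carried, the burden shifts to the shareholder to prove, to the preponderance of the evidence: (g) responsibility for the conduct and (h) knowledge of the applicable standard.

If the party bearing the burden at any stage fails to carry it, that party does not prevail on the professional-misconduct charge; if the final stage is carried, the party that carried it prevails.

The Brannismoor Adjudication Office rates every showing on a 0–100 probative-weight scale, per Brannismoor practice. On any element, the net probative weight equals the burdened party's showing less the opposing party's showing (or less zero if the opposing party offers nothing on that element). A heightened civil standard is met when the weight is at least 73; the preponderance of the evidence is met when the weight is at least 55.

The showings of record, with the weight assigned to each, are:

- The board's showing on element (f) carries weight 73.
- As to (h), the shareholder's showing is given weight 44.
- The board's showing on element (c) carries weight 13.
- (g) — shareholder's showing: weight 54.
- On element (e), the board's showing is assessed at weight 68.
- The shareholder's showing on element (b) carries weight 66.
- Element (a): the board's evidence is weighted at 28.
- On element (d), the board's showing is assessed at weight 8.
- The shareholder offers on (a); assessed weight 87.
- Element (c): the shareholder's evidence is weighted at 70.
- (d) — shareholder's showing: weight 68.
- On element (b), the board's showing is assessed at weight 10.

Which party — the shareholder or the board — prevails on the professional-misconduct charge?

shareholder

At Stage 1 the shareholder must meet the preponderance of the evidence (weight is at least 55): on (a) the weight is 87 less the opposing 28 gives net 59, ≥ 55, so (a) meets the standard; on (b) the weight is 66 less the opposing 10 gives net 56, ≥ 55, so (b) meets the standard; on (c) the weight is 70 less the opposing 13 gives net 57, ≥ 55, so (c) meets the standard.
  Stage 1 is satisfied; the shareholder continues to bear the burden.
At Stage 2 the shareholder must meet the preponderance of the evidence (weight is at least 55): on (d) the weight is 68 less the opposing 8 gives net 60, ≥ 55, so (d) meets the standard.
  The shareholder carries Stage 2; the board now bears the burden.
At Stage 3 the board must meet a heightened civil standard (weight is at least 73): on (e) the weight is 68, < 73, so (e) does not meet the standard; on (f) the weight is 73, which does reach 73, so (f) meets the standard.
  Not every element is met, so the board fails to carry Stage 3.
So the shareholder prevails.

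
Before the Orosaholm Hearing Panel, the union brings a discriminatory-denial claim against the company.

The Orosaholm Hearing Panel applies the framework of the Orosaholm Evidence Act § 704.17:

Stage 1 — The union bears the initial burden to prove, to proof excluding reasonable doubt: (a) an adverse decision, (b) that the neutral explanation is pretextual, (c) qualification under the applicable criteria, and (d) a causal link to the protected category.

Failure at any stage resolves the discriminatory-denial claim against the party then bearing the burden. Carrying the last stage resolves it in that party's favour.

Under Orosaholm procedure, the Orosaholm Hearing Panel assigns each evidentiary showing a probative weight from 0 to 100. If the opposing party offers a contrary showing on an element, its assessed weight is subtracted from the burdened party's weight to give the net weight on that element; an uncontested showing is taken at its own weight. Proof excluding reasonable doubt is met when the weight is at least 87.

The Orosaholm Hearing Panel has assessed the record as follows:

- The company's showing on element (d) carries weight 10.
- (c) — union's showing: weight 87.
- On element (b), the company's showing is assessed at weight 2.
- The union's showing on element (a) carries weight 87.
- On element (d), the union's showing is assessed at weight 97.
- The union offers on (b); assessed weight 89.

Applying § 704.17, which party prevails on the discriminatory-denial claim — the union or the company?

Stage 1 (union, proof excluding reasonable doubt, weight is at least 87): (a) 87 ≥ 87 — meets; (b) net 89−2=87 ≥ 87 — meets; (c) 87 ≥ 87 — meets; (d) net 97−10=87 ≥ 87 — meets.
  All elements met at the final stage.
All stages carried — the union prevails.

union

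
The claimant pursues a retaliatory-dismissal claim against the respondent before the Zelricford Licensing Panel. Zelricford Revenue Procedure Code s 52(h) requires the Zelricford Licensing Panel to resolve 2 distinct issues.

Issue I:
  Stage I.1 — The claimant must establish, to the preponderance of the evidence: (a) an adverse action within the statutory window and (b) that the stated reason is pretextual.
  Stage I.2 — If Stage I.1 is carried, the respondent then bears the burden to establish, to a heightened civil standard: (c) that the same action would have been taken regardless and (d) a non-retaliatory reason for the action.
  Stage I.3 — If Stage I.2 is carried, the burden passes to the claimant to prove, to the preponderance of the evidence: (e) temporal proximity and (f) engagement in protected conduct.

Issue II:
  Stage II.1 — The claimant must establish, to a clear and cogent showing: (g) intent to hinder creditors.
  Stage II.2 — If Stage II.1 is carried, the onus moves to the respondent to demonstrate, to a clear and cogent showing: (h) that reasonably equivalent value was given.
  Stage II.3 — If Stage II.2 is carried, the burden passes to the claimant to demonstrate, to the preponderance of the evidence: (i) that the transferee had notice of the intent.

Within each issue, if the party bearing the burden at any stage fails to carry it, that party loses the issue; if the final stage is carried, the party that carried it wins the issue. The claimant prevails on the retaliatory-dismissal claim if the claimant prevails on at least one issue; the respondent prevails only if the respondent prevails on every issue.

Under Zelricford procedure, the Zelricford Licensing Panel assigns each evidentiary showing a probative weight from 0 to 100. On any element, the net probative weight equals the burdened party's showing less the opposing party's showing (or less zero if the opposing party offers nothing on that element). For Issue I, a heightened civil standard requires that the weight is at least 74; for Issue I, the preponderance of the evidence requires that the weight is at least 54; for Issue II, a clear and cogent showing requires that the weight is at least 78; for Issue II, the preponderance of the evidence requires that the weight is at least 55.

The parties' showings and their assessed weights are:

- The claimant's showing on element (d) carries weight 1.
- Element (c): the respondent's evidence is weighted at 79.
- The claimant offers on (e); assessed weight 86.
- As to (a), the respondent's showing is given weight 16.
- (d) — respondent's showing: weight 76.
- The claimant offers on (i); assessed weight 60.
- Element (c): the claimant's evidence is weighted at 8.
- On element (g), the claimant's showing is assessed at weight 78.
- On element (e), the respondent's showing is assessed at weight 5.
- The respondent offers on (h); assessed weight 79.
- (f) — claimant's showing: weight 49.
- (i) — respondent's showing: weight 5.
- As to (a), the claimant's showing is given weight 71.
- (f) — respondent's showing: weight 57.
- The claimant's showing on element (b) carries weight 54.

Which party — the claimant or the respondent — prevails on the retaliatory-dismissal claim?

claimant

— Issue I —
Stage I.1 — burden on claimant; standard: the preponderance of the evidence (weight is at least 54).
    (a): 71 − 16 = 55 ≥ 54 [met]
    (b): 54 ≥ 54 [met]
  The claimant carries Stage I.1; the respondent now bears the burden.
Stage I.2 — burden on respondent; standard: a heightened civil standard (weight is at least 74).
    (c): 79 − 8 = 71 < 74 [not met]
    (d): 76 − 1 = 75 ≥ 74 [met]
  The respondent does not carry Stage I.2.
So the claimant prevails on this issue.
— Issue II —
Stage II.1 — burden on claimant; standard: a clear and cogent showing (weight is at least 78).
    (g): 78 ≥ 78 [met]
  Stage II.1 is satisfied; the onus moves to the respondent.
Stage II.2 — burden on respondent; standard: a clear and cogent showing (weight is at least 78).
    (h): 79 ≥ 78 [met]
  The respondent carries Stage II.2; the claimant now bears the burden.
Stage II.3 — burden on claimant; standard: the preponderance of the evidence (weight is at least 55).
    (i): 60 − 5 = 55 ≥ 55 [met]
  The claimant carries the last stage.
Every stage carried; the claimant prevails on this issue.
Per-issue: Issue I → claimant; Issue II → claimant. The claimant must prevail on at least one issue; overall, the claimant prevails.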